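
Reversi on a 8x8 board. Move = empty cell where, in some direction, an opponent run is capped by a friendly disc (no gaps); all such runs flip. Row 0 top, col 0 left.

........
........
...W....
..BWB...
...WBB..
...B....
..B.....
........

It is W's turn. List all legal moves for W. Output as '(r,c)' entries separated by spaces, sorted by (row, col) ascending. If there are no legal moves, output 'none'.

(2,1): flips 1 -> legal
(2,2): no bracket -> illegal
(2,4): no bracket -> illegal
(2,5): flips 1 -> legal
(3,1): flips 1 -> legal
(3,5): flips 1 -> legal
(3,6): no bracket -> illegal
(4,1): flips 1 -> legal
(4,2): no bracket -> illegal
(4,6): flips 2 -> legal
(5,1): no bracket -> illegal
(5,2): no bracket -> illegal
(5,4): no bracket -> illegal
(5,5): flips 1 -> legal
(5,6): flips 2 -> legal
(6,1): no bracket -> illegal
(6,3): flips 1 -> legal
(6,4): no bracket -> illegal
(7,1): no bracket -> illegal
(7,2): no bracket -> illegal
(7,3): no bracket -> illegal

Answer: (2,1) (2,5) (3,1) (3,5) (4,1) (4,6) (5,5) (5,6) (6,3)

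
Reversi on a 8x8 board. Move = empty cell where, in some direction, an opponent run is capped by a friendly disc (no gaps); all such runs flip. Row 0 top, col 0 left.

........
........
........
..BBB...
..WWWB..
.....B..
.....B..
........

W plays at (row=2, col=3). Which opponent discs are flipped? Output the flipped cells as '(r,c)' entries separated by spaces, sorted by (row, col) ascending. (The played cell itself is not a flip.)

Answer: (3,3)

Derivation:
Dir NW: first cell '.' (not opp) -> no flip
Dir N: first cell '.' (not opp) -> no flip
Dir NE: first cell '.' (not opp) -> no flip
Dir W: first cell '.' (not opp) -> no flip
Dir E: first cell '.' (not opp) -> no flip
Dir SW: opp run (3,2), next='.' -> no flip
Dir S: opp run (3,3) capped by W -> flip
Dir SE: opp run (3,4) (4,5), next='.' -> no flip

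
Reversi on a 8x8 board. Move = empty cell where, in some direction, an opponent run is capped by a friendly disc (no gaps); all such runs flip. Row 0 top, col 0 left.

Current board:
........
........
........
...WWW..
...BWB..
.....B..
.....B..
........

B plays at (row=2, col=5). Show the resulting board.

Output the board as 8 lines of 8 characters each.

Place B at (2,5); scan 8 dirs for brackets.
Dir NW: first cell '.' (not opp) -> no flip
Dir N: first cell '.' (not opp) -> no flip
Dir NE: first cell '.' (not opp) -> no flip
Dir W: first cell '.' (not opp) -> no flip
Dir E: first cell '.' (not opp) -> no flip
Dir SW: opp run (3,4) capped by B -> flip
Dir S: opp run (3,5) capped by B -> flip
Dir SE: first cell '.' (not opp) -> no flip
All flips: (3,4) (3,5)

Answer: ........
........
.....B..
...WBB..
...BWB..
.....B..
.....B..
........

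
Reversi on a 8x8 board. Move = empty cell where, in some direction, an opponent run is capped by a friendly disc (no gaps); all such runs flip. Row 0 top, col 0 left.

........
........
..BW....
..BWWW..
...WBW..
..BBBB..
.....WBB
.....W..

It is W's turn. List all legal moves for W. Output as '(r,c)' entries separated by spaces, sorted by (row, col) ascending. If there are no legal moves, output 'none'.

(1,1): flips 1 -> legal
(1,2): no bracket -> illegal
(1,3): no bracket -> illegal
(2,1): flips 2 -> legal
(3,1): flips 1 -> legal
(4,1): flips 1 -> legal
(4,2): no bracket -> illegal
(4,6): no bracket -> illegal
(5,1): no bracket -> illegal
(5,6): no bracket -> illegal
(5,7): flips 1 -> legal
(6,1): flips 1 -> legal
(6,2): flips 2 -> legal
(6,3): flips 2 -> legal
(6,4): flips 2 -> legal
(7,6): no bracket -> illegal
(7,7): flips 3 -> legal

Answer: (1,1) (2,1) (3,1) (4,1) (5,7) (6,1) (6,2) (6,3) (6,4) (7,7)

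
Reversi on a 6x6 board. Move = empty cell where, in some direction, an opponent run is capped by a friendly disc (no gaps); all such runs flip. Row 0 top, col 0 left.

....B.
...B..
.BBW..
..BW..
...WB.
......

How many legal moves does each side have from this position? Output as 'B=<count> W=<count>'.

Answer: B=6 W=8

Derivation:
-- B to move --
(1,2): no bracket -> illegal
(1,4): flips 1 -> legal
(2,4): flips 1 -> legal
(3,4): flips 1 -> legal
(4,2): flips 1 -> legal
(5,2): no bracket -> illegal
(5,3): flips 3 -> legal
(5,4): flips 1 -> legal
B mobility = 6
-- W to move --
(0,2): no bracket -> illegal
(0,3): flips 1 -> legal
(0,5): no bracket -> illegal
(1,0): flips 2 -> legal
(1,1): flips 1 -> legal
(1,2): no bracket -> illegal
(1,4): no bracket -> illegal
(1,5): no bracket -> illegal
(2,0): flips 2 -> legal
(2,4): no bracket -> illegal
(3,0): no bracket -> illegal
(3,1): flips 1 -> legal
(3,4): no bracket -> illegal
(3,5): no bracket -> illegal
(4,1): flips 1 -> legal
(4,2): no bracket -> illegal
(4,5): flips 1 -> legal
(5,3): no bracket -> illegal
(5,4): no bracket -> illegal
(5,5): flips 1 -> legal
W mobility = 8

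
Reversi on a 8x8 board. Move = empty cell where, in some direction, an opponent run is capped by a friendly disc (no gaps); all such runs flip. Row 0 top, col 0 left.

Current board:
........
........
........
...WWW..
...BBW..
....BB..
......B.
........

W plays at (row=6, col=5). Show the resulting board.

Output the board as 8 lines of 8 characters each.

Answer: ........
........
........
...WWW..
...BBW..
....BW..
.....WB.
........

Derivation:
Place W at (6,5); scan 8 dirs for brackets.
Dir NW: opp run (5,4) (4,3), next='.' -> no flip
Dir N: opp run (5,5) capped by W -> flip
Dir NE: first cell '.' (not opp) -> no flip
Dir W: first cell '.' (not opp) -> no flip
Dir E: opp run (6,6), next='.' -> no flip
Dir SW: first cell '.' (not opp) -> no flip
Dir S: first cell '.' (not opp) -> no flip
Dir SE: first cell '.' (not opp) -> no flip
All flips: (5,5)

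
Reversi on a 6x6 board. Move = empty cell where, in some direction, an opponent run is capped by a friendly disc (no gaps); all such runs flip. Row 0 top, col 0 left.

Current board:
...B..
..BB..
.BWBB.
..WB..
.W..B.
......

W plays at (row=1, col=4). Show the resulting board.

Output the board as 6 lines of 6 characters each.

Place W at (1,4); scan 8 dirs for brackets.
Dir NW: opp run (0,3), next=edge -> no flip
Dir N: first cell '.' (not opp) -> no flip
Dir NE: first cell '.' (not opp) -> no flip
Dir W: opp run (1,3) (1,2), next='.' -> no flip
Dir E: first cell '.' (not opp) -> no flip
Dir SW: opp run (2,3) capped by W -> flip
Dir S: opp run (2,4), next='.' -> no flip
Dir SE: first cell '.' (not opp) -> no flip
All flips: (2,3)

Answer: ...B..
..BBW.
.BWWB.
..WB..
.W..B.
......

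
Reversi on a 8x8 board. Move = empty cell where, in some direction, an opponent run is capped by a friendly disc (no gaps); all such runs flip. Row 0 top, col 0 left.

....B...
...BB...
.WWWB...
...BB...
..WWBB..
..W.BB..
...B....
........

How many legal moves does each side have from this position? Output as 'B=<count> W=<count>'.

Answer: B=9 W=9

Derivation:
-- B to move --
(1,0): no bracket -> illegal
(1,1): flips 1 -> legal
(1,2): flips 1 -> legal
(2,0): flips 3 -> legal
(3,0): no bracket -> illegal
(3,1): flips 1 -> legal
(3,2): flips 2 -> legal
(4,1): flips 3 -> legal
(5,1): flips 1 -> legal
(5,3): flips 1 -> legal
(6,1): flips 2 -> legal
(6,2): no bracket -> illegal
B mobility = 9
-- W to move --
(0,2): no bracket -> illegal
(0,3): flips 1 -> legal
(0,5): flips 1 -> legal
(1,2): no bracket -> illegal
(1,5): flips 2 -> legal
(2,5): flips 2 -> legal
(3,2): no bracket -> illegal
(3,5): no bracket -> illegal
(3,6): no bracket -> illegal
(4,6): flips 2 -> legal
(5,3): no bracket -> illegal
(5,6): flips 2 -> legal
(6,2): no bracket -> illegal
(6,4): no bracket -> illegal
(6,5): flips 1 -> legal
(6,6): flips 3 -> legal
(7,2): no bracket -> illegal
(7,3): no bracket -> illegal
(7,4): flips 1 -> legal
W mobility = 9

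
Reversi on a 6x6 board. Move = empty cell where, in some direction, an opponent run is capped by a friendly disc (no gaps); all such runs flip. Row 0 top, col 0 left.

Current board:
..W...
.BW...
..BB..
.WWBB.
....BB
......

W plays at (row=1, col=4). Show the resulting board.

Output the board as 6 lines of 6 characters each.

Place W at (1,4); scan 8 dirs for brackets.
Dir NW: first cell '.' (not opp) -> no flip
Dir N: first cell '.' (not opp) -> no flip
Dir NE: first cell '.' (not opp) -> no flip
Dir W: first cell '.' (not opp) -> no flip
Dir E: first cell '.' (not opp) -> no flip
Dir SW: opp run (2,3) capped by W -> flip
Dir S: first cell '.' (not opp) -> no flip
Dir SE: first cell '.' (not opp) -> no flip
All flips: (2,3)

Answer: ..W...
.BW.W.
..BW..
.WWBB.
....BB
......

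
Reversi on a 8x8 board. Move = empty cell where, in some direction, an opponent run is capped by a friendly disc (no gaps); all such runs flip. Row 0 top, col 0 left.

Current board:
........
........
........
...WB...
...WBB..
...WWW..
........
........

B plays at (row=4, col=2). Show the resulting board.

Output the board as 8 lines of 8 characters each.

Place B at (4,2); scan 8 dirs for brackets.
Dir NW: first cell '.' (not opp) -> no flip
Dir N: first cell '.' (not opp) -> no flip
Dir NE: opp run (3,3), next='.' -> no flip
Dir W: first cell '.' (not opp) -> no flip
Dir E: opp run (4,3) capped by B -> flip
Dir SW: first cell '.' (not opp) -> no flip
Dir S: first cell '.' (not opp) -> no flip
Dir SE: opp run (5,3), next='.' -> no flip
All flips: (4,3)

Answer: ........
........
........
...WB...
..BBBB..
...WWW..
........
........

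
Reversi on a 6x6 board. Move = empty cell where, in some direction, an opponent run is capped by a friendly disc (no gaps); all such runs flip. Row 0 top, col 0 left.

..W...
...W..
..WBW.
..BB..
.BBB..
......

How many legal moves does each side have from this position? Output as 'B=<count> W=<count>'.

-- B to move --
(0,1): no bracket -> illegal
(0,3): flips 1 -> legal
(0,4): no bracket -> illegal
(1,1): flips 1 -> legal
(1,2): flips 1 -> legal
(1,4): no bracket -> illegal
(1,5): flips 1 -> legal
(2,1): flips 1 -> legal
(2,5): flips 1 -> legal
(3,1): no bracket -> illegal
(3,4): no bracket -> illegal
(3,5): no bracket -> illegal
B mobility = 6
-- W to move --
(1,2): no bracket -> illegal
(1,4): no bracket -> illegal
(2,1): no bracket -> illegal
(3,0): no bracket -> illegal
(3,1): no bracket -> illegal
(3,4): no bracket -> illegal
(4,0): no bracket -> illegal
(4,4): flips 1 -> legal
(5,0): no bracket -> illegal
(5,1): flips 2 -> legal
(5,2): flips 2 -> legal
(5,3): flips 3 -> legal
(5,4): no bracket -> illegal
W mobility = 4

Answer: B=6 W=4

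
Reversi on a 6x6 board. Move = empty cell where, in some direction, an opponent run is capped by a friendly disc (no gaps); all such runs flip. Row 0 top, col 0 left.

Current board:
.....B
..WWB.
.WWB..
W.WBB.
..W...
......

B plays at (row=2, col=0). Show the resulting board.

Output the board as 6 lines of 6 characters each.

Place B at (2,0); scan 8 dirs for brackets.
Dir NW: edge -> no flip
Dir N: first cell '.' (not opp) -> no flip
Dir NE: first cell '.' (not opp) -> no flip
Dir W: edge -> no flip
Dir E: opp run (2,1) (2,2) capped by B -> flip
Dir SW: edge -> no flip
Dir S: opp run (3,0), next='.' -> no flip
Dir SE: first cell '.' (not opp) -> no flip
All flips: (2,1) (2,2)

Answer: .....B
..WWB.
BBBB..
W.WBB.
..W...
......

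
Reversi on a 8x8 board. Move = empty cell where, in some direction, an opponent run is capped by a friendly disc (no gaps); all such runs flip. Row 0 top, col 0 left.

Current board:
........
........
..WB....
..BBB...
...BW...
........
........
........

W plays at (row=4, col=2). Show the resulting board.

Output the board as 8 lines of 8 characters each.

Answer: ........
........
..WB....
..WBB...
..WWW...
........
........
........

Derivation:
Place W at (4,2); scan 8 dirs for brackets.
Dir NW: first cell '.' (not opp) -> no flip
Dir N: opp run (3,2) capped by W -> flip
Dir NE: opp run (3,3), next='.' -> no flip
Dir W: first cell '.' (not opp) -> no flip
Dir E: opp run (4,3) capped by W -> flip
Dir SW: first cell '.' (not opp) -> no flip
Dir S: first cell '.' (not opp) -> no flip
Dir SE: first cell '.' (not opp) -> no flip
All flips: (3,2) (4,3)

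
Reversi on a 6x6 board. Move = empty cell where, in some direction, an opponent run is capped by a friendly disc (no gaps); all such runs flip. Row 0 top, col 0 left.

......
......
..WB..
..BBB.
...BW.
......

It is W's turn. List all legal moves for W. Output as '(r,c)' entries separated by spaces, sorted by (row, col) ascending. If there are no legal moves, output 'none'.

(1,2): no bracket -> illegal
(1,3): no bracket -> illegal
(1,4): no bracket -> illegal
(2,1): no bracket -> illegal
(2,4): flips 2 -> legal
(2,5): no bracket -> illegal
(3,1): no bracket -> illegal
(3,5): no bracket -> illegal
(4,1): no bracket -> illegal
(4,2): flips 2 -> legal
(4,5): no bracket -> illegal
(5,2): no bracket -> illegal
(5,3): no bracket -> illegal
(5,4): no bracket -> illegal

Answer: (2,4) (4,2)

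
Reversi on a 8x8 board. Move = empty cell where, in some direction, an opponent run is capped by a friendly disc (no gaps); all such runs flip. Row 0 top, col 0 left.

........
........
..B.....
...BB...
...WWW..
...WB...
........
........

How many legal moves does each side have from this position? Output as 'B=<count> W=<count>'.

-- B to move --
(3,2): flips 1 -> legal
(3,5): no bracket -> illegal
(3,6): flips 1 -> legal
(4,2): no bracket -> illegal
(4,6): no bracket -> illegal
(5,2): flips 2 -> legal
(5,5): flips 1 -> legal
(5,6): flips 1 -> legal
(6,2): no bracket -> illegal
(6,3): flips 2 -> legal
(6,4): no bracket -> illegal
B mobility = 6
-- W to move --
(1,1): flips 2 -> legal
(1,2): no bracket -> illegal
(1,3): no bracket -> illegal
(2,1): no bracket -> illegal
(2,3): flips 2 -> legal
(2,4): flips 1 -> legal
(2,5): flips 1 -> legal
(3,1): no bracket -> illegal
(3,2): no bracket -> illegal
(3,5): no bracket -> illegal
(4,2): no bracket -> illegal
(5,5): flips 1 -> legal
(6,3): flips 1 -> legal
(6,4): flips 1 -> legal
(6,5): flips 1 -> legal
W mobility = 8

Answer: B=6 W=8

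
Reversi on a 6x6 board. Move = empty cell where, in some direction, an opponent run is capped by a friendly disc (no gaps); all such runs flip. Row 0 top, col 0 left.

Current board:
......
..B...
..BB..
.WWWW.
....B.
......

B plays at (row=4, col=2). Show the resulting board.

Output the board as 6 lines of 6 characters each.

Place B at (4,2); scan 8 dirs for brackets.
Dir NW: opp run (3,1), next='.' -> no flip
Dir N: opp run (3,2) capped by B -> flip
Dir NE: opp run (3,3), next='.' -> no flip
Dir W: first cell '.' (not opp) -> no flip
Dir E: first cell '.' (not opp) -> no flip
Dir SW: first cell '.' (not opp) -> no flip
Dir S: first cell '.' (not opp) -> no flip
Dir SE: first cell '.' (not opp) -> no flip
All flips: (3,2)

Answer: ......
..B...
..BB..
.WBWW.
..B.B.
......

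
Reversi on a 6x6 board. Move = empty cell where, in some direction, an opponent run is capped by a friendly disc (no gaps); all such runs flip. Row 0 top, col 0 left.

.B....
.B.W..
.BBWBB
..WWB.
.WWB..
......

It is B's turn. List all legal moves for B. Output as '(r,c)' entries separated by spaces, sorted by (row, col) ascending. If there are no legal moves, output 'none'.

(0,2): flips 1 -> legal
(0,3): flips 3 -> legal
(0,4): flips 1 -> legal
(1,2): flips 1 -> legal
(1,4): no bracket -> illegal
(3,0): no bracket -> illegal
(3,1): flips 2 -> legal
(4,0): flips 2 -> legal
(4,4): flips 1 -> legal
(5,0): no bracket -> illegal
(5,1): flips 2 -> legal
(5,2): flips 2 -> legal
(5,3): no bracket -> illegal

Answer: (0,2) (0,3) (0,4) (1,2) (3,1) (4,0) (4,4) (5,1) (5,2)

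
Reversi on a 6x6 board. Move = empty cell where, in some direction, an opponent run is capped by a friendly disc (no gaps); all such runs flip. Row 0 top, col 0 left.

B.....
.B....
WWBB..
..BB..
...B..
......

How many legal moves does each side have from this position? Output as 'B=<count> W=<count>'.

Answer: B=2 W=4

Derivation:
-- B to move --
(1,0): flips 1 -> legal
(1,2): no bracket -> illegal
(3,0): no bracket -> illegal
(3,1): flips 1 -> legal
B mobility = 2
-- W to move --
(0,1): flips 1 -> legal
(0,2): flips 1 -> legal
(1,0): no bracket -> illegal
(1,2): no bracket -> illegal
(1,3): no bracket -> illegal
(1,4): no bracket -> illegal
(2,4): flips 2 -> legal
(3,1): no bracket -> illegal
(3,4): no bracket -> illegal
(4,1): no bracket -> illegal
(4,2): no bracket -> illegal
(4,4): no bracket -> illegal
(5,2): no bracket -> illegal
(5,3): no bracket -> illegal
(5,4): flips 2 -> legal
W mobility = 4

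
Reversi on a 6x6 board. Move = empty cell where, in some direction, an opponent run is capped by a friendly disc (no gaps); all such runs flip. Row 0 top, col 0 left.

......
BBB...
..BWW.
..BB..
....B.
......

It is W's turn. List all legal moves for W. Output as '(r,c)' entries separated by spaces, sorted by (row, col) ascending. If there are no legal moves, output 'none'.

(0,0): no bracket -> illegal
(0,1): flips 1 -> legal
(0,2): no bracket -> illegal
(0,3): no bracket -> illegal
(1,3): no bracket -> illegal
(2,0): no bracket -> illegal
(2,1): flips 1 -> legal
(3,1): no bracket -> illegal
(3,4): no bracket -> illegal
(3,5): no bracket -> illegal
(4,1): flips 1 -> legal
(4,2): flips 1 -> legal
(4,3): flips 1 -> legal
(4,5): no bracket -> illegal
(5,3): no bracket -> illegal
(5,4): no bracket -> illegal
(5,5): no bracket -> illegal

Answer: (0,1) (2,1) (4,1) (4,2) (4,3)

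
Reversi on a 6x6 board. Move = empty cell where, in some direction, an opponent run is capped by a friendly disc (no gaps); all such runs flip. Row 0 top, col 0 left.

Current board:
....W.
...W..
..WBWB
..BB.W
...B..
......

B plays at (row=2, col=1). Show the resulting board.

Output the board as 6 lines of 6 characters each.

Answer: ....W.
...W..
.BBBWB
..BB.W
...B..
......

Derivation:
Place B at (2,1); scan 8 dirs for brackets.
Dir NW: first cell '.' (not opp) -> no flip
Dir N: first cell '.' (not opp) -> no flip
Dir NE: first cell '.' (not opp) -> no flip
Dir W: first cell '.' (not opp) -> no flip
Dir E: opp run (2,2) capped by B -> flip
Dir SW: first cell '.' (not opp) -> no flip
Dir S: first cell '.' (not opp) -> no flip
Dir SE: first cell 'B' (not opp) -> no flip
All flips: (2,2)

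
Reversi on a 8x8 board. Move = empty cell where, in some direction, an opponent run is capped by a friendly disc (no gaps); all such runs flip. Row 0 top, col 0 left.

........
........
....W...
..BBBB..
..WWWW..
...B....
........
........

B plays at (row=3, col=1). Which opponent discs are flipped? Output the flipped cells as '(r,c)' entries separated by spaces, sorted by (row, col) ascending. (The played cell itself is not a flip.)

Dir NW: first cell '.' (not opp) -> no flip
Dir N: first cell '.' (not opp) -> no flip
Dir NE: first cell '.' (not opp) -> no flip
Dir W: first cell '.' (not opp) -> no flip
Dir E: first cell 'B' (not opp) -> no flip
Dir SW: first cell '.' (not opp) -> no flip
Dir S: first cell '.' (not opp) -> no flip
Dir SE: opp run (4,2) capped by B -> flip

Answer: (4,2)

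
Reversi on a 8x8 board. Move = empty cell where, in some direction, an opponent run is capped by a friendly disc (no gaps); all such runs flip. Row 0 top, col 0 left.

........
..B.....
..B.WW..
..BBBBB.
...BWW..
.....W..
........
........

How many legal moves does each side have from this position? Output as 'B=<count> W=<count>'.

Answer: B=10 W=8

Derivation:
-- B to move --
(1,3): flips 1 -> legal
(1,4): flips 2 -> legal
(1,5): flips 2 -> legal
(1,6): flips 1 -> legal
(2,3): no bracket -> illegal
(2,6): no bracket -> illegal
(4,6): flips 2 -> legal
(5,3): flips 1 -> legal
(5,4): flips 2 -> legal
(5,6): flips 1 -> legal
(6,4): no bracket -> illegal
(6,5): flips 2 -> legal
(6,6): flips 2 -> legal
B mobility = 10
-- W to move --
(0,1): no bracket -> illegal
(0,2): no bracket -> illegal
(0,3): no bracket -> illegal
(1,1): flips 2 -> legal
(1,3): no bracket -> illegal
(2,1): no bracket -> illegal
(2,3): flips 1 -> legal
(2,6): flips 1 -> legal
(2,7): flips 1 -> legal
(3,1): no bracket -> illegal
(3,7): no bracket -> illegal
(4,1): no bracket -> illegal
(4,2): flips 2 -> legal
(4,6): flips 1 -> legal
(4,7): flips 1 -> legal
(5,2): flips 2 -> legal
(5,3): no bracket -> illegal
(5,4): no bracket -> illegal
W mobility = 8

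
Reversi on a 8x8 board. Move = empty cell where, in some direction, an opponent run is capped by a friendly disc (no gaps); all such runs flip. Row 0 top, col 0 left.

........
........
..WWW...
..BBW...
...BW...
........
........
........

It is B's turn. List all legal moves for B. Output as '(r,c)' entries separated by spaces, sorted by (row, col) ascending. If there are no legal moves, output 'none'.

Answer: (1,1) (1,2) (1,3) (1,4) (1,5) (2,5) (3,5) (4,5) (5,5)

Derivation:
(1,1): flips 1 -> legal
(1,2): flips 1 -> legal
(1,3): flips 1 -> legal
(1,4): flips 1 -> legal
(1,5): flips 1 -> legal
(2,1): no bracket -> illegal
(2,5): flips 1 -> legal
(3,1): no bracket -> illegal
(3,5): flips 1 -> legal
(4,5): flips 1 -> legal
(5,3): no bracket -> illegal
(5,4): no bracket -> illegal
(5,5): flips 1 -> legal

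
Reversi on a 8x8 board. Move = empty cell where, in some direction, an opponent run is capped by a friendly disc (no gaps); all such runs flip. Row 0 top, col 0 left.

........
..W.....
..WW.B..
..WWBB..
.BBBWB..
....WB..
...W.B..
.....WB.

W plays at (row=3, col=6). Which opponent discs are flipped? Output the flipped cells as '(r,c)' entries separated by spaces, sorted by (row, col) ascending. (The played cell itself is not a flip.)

Answer: (3,4) (3,5) (4,5)

Derivation:
Dir NW: opp run (2,5), next='.' -> no flip
Dir N: first cell '.' (not opp) -> no flip
Dir NE: first cell '.' (not opp) -> no flip
Dir W: opp run (3,5) (3,4) capped by W -> flip
Dir E: first cell '.' (not opp) -> no flip
Dir SW: opp run (4,5) capped by W -> flip
Dir S: first cell '.' (not opp) -> no flip
Dir SE: first cell '.' (not opp) -> no flip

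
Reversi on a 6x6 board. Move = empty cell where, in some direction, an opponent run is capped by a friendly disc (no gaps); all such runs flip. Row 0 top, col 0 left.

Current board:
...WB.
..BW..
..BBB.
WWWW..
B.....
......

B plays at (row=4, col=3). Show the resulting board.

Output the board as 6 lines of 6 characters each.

Place B at (4,3); scan 8 dirs for brackets.
Dir NW: opp run (3,2), next='.' -> no flip
Dir N: opp run (3,3) capped by B -> flip
Dir NE: first cell '.' (not opp) -> no flip
Dir W: first cell '.' (not opp) -> no flip
Dir E: first cell '.' (not opp) -> no flip
Dir SW: first cell '.' (not opp) -> no flip
Dir S: first cell '.' (not opp) -> no flip
Dir SE: first cell '.' (not opp) -> no flip
All flips: (3,3)

Answer: ...WB.
..BW..
..BBB.
WWWB..
B..B..
......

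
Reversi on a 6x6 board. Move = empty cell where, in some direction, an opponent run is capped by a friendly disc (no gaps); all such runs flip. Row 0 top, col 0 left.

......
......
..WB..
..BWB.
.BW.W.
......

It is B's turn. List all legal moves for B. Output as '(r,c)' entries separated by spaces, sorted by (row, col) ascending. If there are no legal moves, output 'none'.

(1,1): no bracket -> illegal
(1,2): flips 1 -> legal
(1,3): no bracket -> illegal
(2,1): flips 1 -> legal
(2,4): no bracket -> illegal
(3,1): no bracket -> illegal
(3,5): no bracket -> illegal
(4,3): flips 2 -> legal
(4,5): no bracket -> illegal
(5,1): no bracket -> illegal
(5,2): flips 1 -> legal
(5,3): no bracket -> illegal
(5,4): flips 1 -> legal
(5,5): no bracket -> illegal

Answer: (1,2) (2,1) (4,3) (5,2) (5,4)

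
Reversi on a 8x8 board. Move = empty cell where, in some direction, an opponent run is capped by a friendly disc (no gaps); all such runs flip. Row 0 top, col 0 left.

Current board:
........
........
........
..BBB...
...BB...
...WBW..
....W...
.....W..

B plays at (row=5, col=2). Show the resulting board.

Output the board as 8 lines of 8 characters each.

Place B at (5,2); scan 8 dirs for brackets.
Dir NW: first cell '.' (not opp) -> no flip
Dir N: first cell '.' (not opp) -> no flip
Dir NE: first cell 'B' (not opp) -> no flip
Dir W: first cell '.' (not opp) -> no flip
Dir E: opp run (5,3) capped by B -> flip
Dir SW: first cell '.' (not opp) -> no flip
Dir S: first cell '.' (not opp) -> no flip
Dir SE: first cell '.' (not opp) -> no flip
All flips: (5,3)

Answer: ........
........
........
..BBB...
...BB...
..BBBW..
....W...
.....W..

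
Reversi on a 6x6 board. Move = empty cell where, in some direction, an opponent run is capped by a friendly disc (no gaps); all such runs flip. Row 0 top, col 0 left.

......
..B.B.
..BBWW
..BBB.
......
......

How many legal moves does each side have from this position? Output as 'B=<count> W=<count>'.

-- B to move --
(1,3): no bracket -> illegal
(1,5): flips 1 -> legal
(3,5): no bracket -> illegal
B mobility = 1
-- W to move --
(0,1): no bracket -> illegal
(0,2): no bracket -> illegal
(0,3): flips 1 -> legal
(0,4): flips 1 -> legal
(0,5): no bracket -> illegal
(1,1): no bracket -> illegal
(1,3): no bracket -> illegal
(1,5): no bracket -> illegal
(2,1): flips 2 -> legal
(3,1): no bracket -> illegal
(3,5): no bracket -> illegal
(4,1): no bracket -> illegal
(4,2): flips 1 -> legal
(4,3): flips 1 -> legal
(4,4): flips 1 -> legal
(4,5): no bracket -> illegal
W mobility = 6

Answer: B=1 W=6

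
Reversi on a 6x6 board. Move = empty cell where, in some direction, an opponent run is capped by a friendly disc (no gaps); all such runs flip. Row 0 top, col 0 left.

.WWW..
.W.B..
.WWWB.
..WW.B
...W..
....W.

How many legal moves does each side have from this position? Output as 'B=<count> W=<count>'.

-- B to move --
(0,0): no bracket -> illegal
(0,4): no bracket -> illegal
(1,0): no bracket -> illegal
(1,2): no bracket -> illegal
(1,4): no bracket -> illegal
(2,0): flips 3 -> legal
(3,0): no bracket -> illegal
(3,1): flips 1 -> legal
(3,4): no bracket -> illegal
(4,1): no bracket -> illegal
(4,2): flips 1 -> legal
(4,4): no bracket -> illegal
(4,5): no bracket -> illegal
(5,2): no bracket -> illegal
(5,3): flips 3 -> legal
(5,5): no bracket -> illegal
B mobility = 4
-- W to move --
(0,4): flips 1 -> legal
(1,2): no bracket -> illegal
(1,4): no bracket -> illegal
(1,5): flips 1 -> legal
(2,5): flips 1 -> legal
(3,4): no bracket -> illegal
(4,4): no bracket -> illegal
(4,5): no bracket -> illegal
W mobility = 3

Answer: B=4 W=3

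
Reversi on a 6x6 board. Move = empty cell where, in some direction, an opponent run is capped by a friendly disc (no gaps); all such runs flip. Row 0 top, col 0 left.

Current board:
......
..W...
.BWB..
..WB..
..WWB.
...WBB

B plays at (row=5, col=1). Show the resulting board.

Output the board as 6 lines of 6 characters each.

Answer: ......
..W...
.BWB..
..WB..
..BWB.
.B.WBB

Derivation:
Place B at (5,1); scan 8 dirs for brackets.
Dir NW: first cell '.' (not opp) -> no flip
Dir N: first cell '.' (not opp) -> no flip
Dir NE: opp run (4,2) capped by B -> flip
Dir W: first cell '.' (not opp) -> no flip
Dir E: first cell '.' (not opp) -> no flip
Dir SW: edge -> no flip
Dir S: edge -> no flip
Dir SE: edge -> no flip
All flips: (4,2)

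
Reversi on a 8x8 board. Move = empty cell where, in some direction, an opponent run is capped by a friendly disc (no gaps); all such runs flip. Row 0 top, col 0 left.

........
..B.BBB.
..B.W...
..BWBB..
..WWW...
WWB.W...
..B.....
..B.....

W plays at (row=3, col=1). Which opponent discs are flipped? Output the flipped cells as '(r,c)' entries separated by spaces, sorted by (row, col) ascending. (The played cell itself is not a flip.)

Answer: (3,2)

Derivation:
Dir NW: first cell '.' (not opp) -> no flip
Dir N: first cell '.' (not opp) -> no flip
Dir NE: opp run (2,2), next='.' -> no flip
Dir W: first cell '.' (not opp) -> no flip
Dir E: opp run (3,2) capped by W -> flip
Dir SW: first cell '.' (not opp) -> no flip
Dir S: first cell '.' (not opp) -> no flip
Dir SE: first cell 'W' (not opp) -> no flip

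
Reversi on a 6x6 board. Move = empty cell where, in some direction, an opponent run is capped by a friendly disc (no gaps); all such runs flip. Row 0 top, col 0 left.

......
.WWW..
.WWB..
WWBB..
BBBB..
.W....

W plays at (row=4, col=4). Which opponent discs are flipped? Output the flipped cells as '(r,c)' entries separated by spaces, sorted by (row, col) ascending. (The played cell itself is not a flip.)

Answer: (3,3)

Derivation:
Dir NW: opp run (3,3) capped by W -> flip
Dir N: first cell '.' (not opp) -> no flip
Dir NE: first cell '.' (not opp) -> no flip
Dir W: opp run (4,3) (4,2) (4,1) (4,0), next=edge -> no flip
Dir E: first cell '.' (not opp) -> no flip
Dir SW: first cell '.' (not opp) -> no flip
Dir S: first cell '.' (not opp) -> no flip
Dir SE: first cell '.' (not opp) -> no flip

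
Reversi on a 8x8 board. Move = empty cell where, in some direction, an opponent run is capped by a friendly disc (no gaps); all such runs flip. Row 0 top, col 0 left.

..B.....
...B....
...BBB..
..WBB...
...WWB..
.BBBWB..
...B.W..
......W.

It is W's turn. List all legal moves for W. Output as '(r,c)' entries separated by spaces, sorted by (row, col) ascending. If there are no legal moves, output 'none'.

Answer: (0,3) (1,4) (1,6) (2,2) (3,5) (3,6) (4,6) (5,0) (5,6) (6,1) (6,2) (6,6) (7,2) (7,3)

Derivation:
(0,1): no bracket -> illegal
(0,3): flips 3 -> legal
(0,4): no bracket -> illegal
(1,1): no bracket -> illegal
(1,2): no bracket -> illegal
(1,4): flips 3 -> legal
(1,5): no bracket -> illegal
(1,6): flips 2 -> legal
(2,2): flips 1 -> legal
(2,6): no bracket -> illegal
(3,5): flips 4 -> legal
(3,6): flips 1 -> legal
(4,0): no bracket -> illegal
(4,1): no bracket -> illegal
(4,2): no bracket -> illegal
(4,6): flips 1 -> legal
(5,0): flips 3 -> legal
(5,6): flips 1 -> legal
(6,0): no bracket -> illegal
(6,1): flips 1 -> legal
(6,2): flips 1 -> legal
(6,4): no bracket -> illegal
(6,6): flips 1 -> legal
(7,2): flips 1 -> legal
(7,3): flips 2 -> legal
(7,4): no bracket -> illegal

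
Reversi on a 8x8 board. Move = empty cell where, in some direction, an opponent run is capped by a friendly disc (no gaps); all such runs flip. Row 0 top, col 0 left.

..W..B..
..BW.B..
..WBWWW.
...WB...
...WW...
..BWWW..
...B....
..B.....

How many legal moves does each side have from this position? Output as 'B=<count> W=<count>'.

Answer: B=12 W=7

Derivation:
-- B to move --
(0,1): no bracket -> illegal
(0,3): flips 1 -> legal
(0,4): no bracket -> illegal
(1,1): no bracket -> illegal
(1,4): flips 2 -> legal
(1,6): flips 1 -> legal
(1,7): no bracket -> illegal
(2,1): flips 1 -> legal
(2,7): flips 3 -> legal
(3,1): no bracket -> illegal
(3,2): flips 2 -> legal
(3,5): flips 1 -> legal
(3,6): no bracket -> illegal
(3,7): flips 1 -> legal
(4,2): flips 2 -> legal
(4,5): flips 1 -> legal
(4,6): no bracket -> illegal
(5,6): flips 3 -> legal
(6,2): no bracket -> illegal
(6,4): flips 2 -> legal
(6,5): no bracket -> illegal
(6,6): no bracket -> illegal
B mobility = 12
-- W to move --
(0,1): no bracket -> illegal
(0,3): no bracket -> illegal
(0,4): flips 1 -> legal
(0,6): flips 1 -> legal
(1,1): flips 1 -> legal
(1,4): no bracket -> illegal
(1,6): no bracket -> illegal
(2,1): no bracket -> illegal
(3,2): no bracket -> illegal
(3,5): flips 1 -> legal
(4,1): no bracket -> illegal
(4,2): no bracket -> illegal
(4,5): no bracket -> illegal
(5,1): flips 1 -> legal
(6,1): flips 1 -> legal
(6,2): no bracket -> illegal
(6,4): no bracket -> illegal
(7,1): no bracket -> illegal
(7,3): flips 1 -> legal
(7,4): no bracket -> illegal
W mobility = 7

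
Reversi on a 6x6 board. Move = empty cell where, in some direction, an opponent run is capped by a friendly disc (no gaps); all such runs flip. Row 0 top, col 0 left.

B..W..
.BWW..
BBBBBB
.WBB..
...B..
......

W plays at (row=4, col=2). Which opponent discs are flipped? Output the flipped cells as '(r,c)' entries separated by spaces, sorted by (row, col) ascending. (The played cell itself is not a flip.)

Answer: (2,2) (3,2)

Derivation:
Dir NW: first cell 'W' (not opp) -> no flip
Dir N: opp run (3,2) (2,2) capped by W -> flip
Dir NE: opp run (3,3) (2,4), next='.' -> no flip
Dir W: first cell '.' (not opp) -> no flip
Dir E: opp run (4,3), next='.' -> no flip
Dir SW: first cell '.' (not opp) -> no flip
Dir S: first cell '.' (not opp) -> no flip
Dir SE: first cell '.' (not opp) -> no flip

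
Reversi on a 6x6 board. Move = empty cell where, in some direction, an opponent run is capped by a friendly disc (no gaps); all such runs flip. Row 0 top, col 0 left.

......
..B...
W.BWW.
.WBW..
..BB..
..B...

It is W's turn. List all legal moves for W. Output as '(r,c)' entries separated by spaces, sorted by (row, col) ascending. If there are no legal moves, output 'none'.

(0,1): flips 1 -> legal
(0,2): no bracket -> illegal
(0,3): no bracket -> illegal
(1,1): flips 1 -> legal
(1,3): flips 1 -> legal
(2,1): flips 1 -> legal
(3,4): no bracket -> illegal
(4,1): flips 1 -> legal
(4,4): no bracket -> illegal
(5,1): flips 1 -> legal
(5,3): flips 2 -> legal
(5,4): no bracket -> illegal

Answer: (0,1) (1,1) (1,3) (2,1) (4,1) (5,1) (5,3)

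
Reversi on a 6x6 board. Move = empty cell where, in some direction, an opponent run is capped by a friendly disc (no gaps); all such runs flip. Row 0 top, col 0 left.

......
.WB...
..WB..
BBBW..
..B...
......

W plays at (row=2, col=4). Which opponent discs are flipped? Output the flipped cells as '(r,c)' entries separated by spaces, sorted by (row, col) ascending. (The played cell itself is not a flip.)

Dir NW: first cell '.' (not opp) -> no flip
Dir N: first cell '.' (not opp) -> no flip
Dir NE: first cell '.' (not opp) -> no flip
Dir W: opp run (2,3) capped by W -> flip
Dir E: first cell '.' (not opp) -> no flip
Dir SW: first cell 'W' (not opp) -> no flip
Dir S: first cell '.' (not opp) -> no flip
Dir SE: first cell '.' (not opp) -> no flip

Answer: (2,3)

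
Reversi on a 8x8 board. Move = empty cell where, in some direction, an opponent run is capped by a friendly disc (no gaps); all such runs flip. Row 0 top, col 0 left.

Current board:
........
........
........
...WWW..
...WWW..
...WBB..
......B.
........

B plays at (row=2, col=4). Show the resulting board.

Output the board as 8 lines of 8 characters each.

Answer: ........
........
....B...
...WBW..
...WBW..
...WBB..
......B.
........

Derivation:
Place B at (2,4); scan 8 dirs for brackets.
Dir NW: first cell '.' (not opp) -> no flip
Dir N: first cell '.' (not opp) -> no flip
Dir NE: first cell '.' (not opp) -> no flip
Dir W: first cell '.' (not opp) -> no flip
Dir E: first cell '.' (not opp) -> no flip
Dir SW: opp run (3,3), next='.' -> no flip
Dir S: opp run (3,4) (4,4) capped by B -> flip
Dir SE: opp run (3,5), next='.' -> no flip
All flips: (3,4) (4,4)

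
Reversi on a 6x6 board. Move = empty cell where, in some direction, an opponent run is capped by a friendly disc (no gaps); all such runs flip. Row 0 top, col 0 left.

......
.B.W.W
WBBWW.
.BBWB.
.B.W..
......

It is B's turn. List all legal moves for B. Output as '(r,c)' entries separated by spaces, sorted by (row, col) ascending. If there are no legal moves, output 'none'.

(0,2): no bracket -> illegal
(0,3): no bracket -> illegal
(0,4): flips 1 -> legal
(0,5): no bracket -> illegal
(1,0): no bracket -> illegal
(1,2): flips 1 -> legal
(1,4): flips 2 -> legal
(2,5): flips 2 -> legal
(3,0): no bracket -> illegal
(3,5): no bracket -> illegal
(4,2): no bracket -> illegal
(4,4): flips 1 -> legal
(5,2): flips 1 -> legal
(5,3): no bracket -> illegal
(5,4): flips 1 -> legal

Answer: (0,4) (1,2) (1,4) (2,5) (4,4) (5,2) (5,4)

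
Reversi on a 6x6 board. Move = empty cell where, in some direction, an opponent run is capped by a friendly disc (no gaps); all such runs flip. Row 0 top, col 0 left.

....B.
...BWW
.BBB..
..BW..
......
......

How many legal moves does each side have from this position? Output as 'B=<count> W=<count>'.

Answer: B=5 W=5

Derivation:
-- B to move --
(0,3): no bracket -> illegal
(0,5): flips 1 -> legal
(2,4): flips 1 -> legal
(2,5): no bracket -> illegal
(3,4): flips 1 -> legal
(4,2): no bracket -> illegal
(4,3): flips 1 -> legal
(4,4): flips 1 -> legal
B mobility = 5
-- W to move --
(0,2): no bracket -> illegal
(0,3): flips 2 -> legal
(0,5): no bracket -> illegal
(1,0): no bracket -> illegal
(1,1): flips 1 -> legal
(1,2): flips 1 -> legal
(2,0): no bracket -> illegal
(2,4): no bracket -> illegal
(3,0): no bracket -> illegal
(3,1): flips 1 -> legal
(3,4): no bracket -> illegal
(4,1): flips 2 -> legal
(4,2): no bracket -> illegal
(4,3): no bracket -> illegal
W mobility = 5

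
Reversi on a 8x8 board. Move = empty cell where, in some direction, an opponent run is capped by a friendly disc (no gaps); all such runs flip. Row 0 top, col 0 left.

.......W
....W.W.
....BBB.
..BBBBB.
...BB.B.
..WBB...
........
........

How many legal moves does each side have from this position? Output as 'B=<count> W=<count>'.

Answer: B=5 W=4

Derivation:
-- B to move --
(0,3): flips 1 -> legal
(0,4): flips 1 -> legal
(0,5): no bracket -> illegal
(0,6): flips 1 -> legal
(1,3): no bracket -> illegal
(1,5): no bracket -> illegal
(1,7): no bracket -> illegal
(2,3): no bracket -> illegal
(2,7): no bracket -> illegal
(4,1): no bracket -> illegal
(4,2): no bracket -> illegal
(5,1): flips 1 -> legal
(6,1): flips 1 -> legal
(6,2): no bracket -> illegal
(6,3): no bracket -> illegal
B mobility = 5
-- W to move --
(1,3): no bracket -> illegal
(1,5): no bracket -> illegal
(1,7): no bracket -> illegal
(2,1): no bracket -> illegal
(2,2): no bracket -> illegal
(2,3): no bracket -> illegal
(2,7): no bracket -> illegal
(3,1): no bracket -> illegal
(3,7): no bracket -> illegal
(4,1): no bracket -> illegal
(4,2): no bracket -> illegal
(4,5): no bracket -> illegal
(4,7): flips 2 -> legal
(5,5): flips 2 -> legal
(5,6): flips 3 -> legal
(5,7): no bracket -> illegal
(6,2): no bracket -> illegal
(6,3): no bracket -> illegal
(6,4): flips 4 -> legal
(6,5): no bracket -> illegal
W mobility = 4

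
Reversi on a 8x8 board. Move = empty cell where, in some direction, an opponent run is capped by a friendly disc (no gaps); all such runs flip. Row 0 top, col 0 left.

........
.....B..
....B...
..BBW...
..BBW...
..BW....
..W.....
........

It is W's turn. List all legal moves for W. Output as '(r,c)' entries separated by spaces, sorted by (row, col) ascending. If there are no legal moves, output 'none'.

(0,4): no bracket -> illegal
(0,5): no bracket -> illegal
(0,6): no bracket -> illegal
(1,3): no bracket -> illegal
(1,4): flips 1 -> legal
(1,6): no bracket -> illegal
(2,1): no bracket -> illegal
(2,2): flips 4 -> legal
(2,3): flips 2 -> legal
(2,5): no bracket -> illegal
(2,6): no bracket -> illegal
(3,1): flips 3 -> legal
(3,5): no bracket -> illegal
(4,1): flips 2 -> legal
(5,1): flips 1 -> legal
(5,4): no bracket -> illegal
(6,1): flips 2 -> legal
(6,3): no bracket -> illegal

Answer: (1,4) (2,2) (2,3) (3,1) (4,1) (5,1) (6,1)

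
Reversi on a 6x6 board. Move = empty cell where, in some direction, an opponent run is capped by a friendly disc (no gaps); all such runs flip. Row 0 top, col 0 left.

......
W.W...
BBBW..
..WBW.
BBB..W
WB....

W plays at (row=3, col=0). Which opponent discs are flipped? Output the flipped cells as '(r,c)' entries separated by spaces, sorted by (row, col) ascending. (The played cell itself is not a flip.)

Answer: (2,0) (2,1) (4,0)

Derivation:
Dir NW: edge -> no flip
Dir N: opp run (2,0) capped by W -> flip
Dir NE: opp run (2,1) capped by W -> flip
Dir W: edge -> no flip
Dir E: first cell '.' (not opp) -> no flip
Dir SW: edge -> no flip
Dir S: opp run (4,0) capped by W -> flip
Dir SE: opp run (4,1), next='.' -> no flip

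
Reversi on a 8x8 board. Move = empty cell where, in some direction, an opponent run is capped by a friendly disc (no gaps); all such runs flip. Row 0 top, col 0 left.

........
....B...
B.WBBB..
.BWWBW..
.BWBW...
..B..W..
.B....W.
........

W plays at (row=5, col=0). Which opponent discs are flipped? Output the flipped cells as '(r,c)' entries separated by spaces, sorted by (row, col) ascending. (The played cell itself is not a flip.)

Dir NW: edge -> no flip
Dir N: first cell '.' (not opp) -> no flip
Dir NE: opp run (4,1) capped by W -> flip
Dir W: edge -> no flip
Dir E: first cell '.' (not opp) -> no flip
Dir SW: edge -> no flip
Dir S: first cell '.' (not opp) -> no flip
Dir SE: opp run (6,1), next='.' -> no flip

Answer: (4,1)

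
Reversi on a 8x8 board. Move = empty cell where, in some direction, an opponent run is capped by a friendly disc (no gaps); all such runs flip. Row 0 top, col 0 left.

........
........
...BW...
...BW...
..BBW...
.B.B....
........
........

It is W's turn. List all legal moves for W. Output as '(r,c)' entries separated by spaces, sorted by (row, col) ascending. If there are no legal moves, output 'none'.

Answer: (1,2) (2,2) (3,2) (4,1) (5,2) (6,0) (6,2)

Derivation:
(1,2): flips 1 -> legal
(1,3): no bracket -> illegal
(1,4): no bracket -> illegal
(2,2): flips 2 -> legal
(3,1): no bracket -> illegal
(3,2): flips 1 -> legal
(4,0): no bracket -> illegal
(4,1): flips 2 -> legal
(5,0): no bracket -> illegal
(5,2): flips 1 -> legal
(5,4): no bracket -> illegal
(6,0): flips 3 -> legal
(6,1): no bracket -> illegal
(6,2): flips 1 -> legal
(6,3): no bracket -> illegal
(6,4): no bracket -> illegal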